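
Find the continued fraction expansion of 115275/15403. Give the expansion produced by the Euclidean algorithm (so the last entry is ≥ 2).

115275 = 7*15403 + 7454
15403 = 2*7454 + 495
7454 = 15*495 + 29
495 = 17*29 + 2
29 = 14*2 + 1
2 = 2*1 + 0  (stop)
So 115275/15403 = [7; 2, 15, 17, 14, 2].

[7; 2, 15, 17, 14, 2]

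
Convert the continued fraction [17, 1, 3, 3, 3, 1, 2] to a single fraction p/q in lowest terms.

Using pₖ = aₖpₖ₋₁ + pₖ₋₂ and qₖ = aₖqₖ₋₁ + qₖ₋₂:
  k=0: a=17, p=17, q=1
  k=1: a=1, p=18, q=1
  k=2: a=3, p=71, q=4
  k=3: a=3, p=231, q=13
  k=4: a=3, p=764, q=43
  k=5: a=1, p=995, q=56
  k=6: a=2, p=2754, q=155

2754/155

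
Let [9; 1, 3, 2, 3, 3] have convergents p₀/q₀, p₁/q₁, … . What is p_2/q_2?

39/4

Using pₖ = aₖpₖ₋₁ + pₖ₋₂, qₖ = aₖqₖ₋₁ + qₖ₋₂ (with p₋₁=1, p₋₂=0, q₋₁=0, q₋₂=1):
  k=0: a=9, p=9, q=1
  k=1: a=1, p=10, q=1
  k=2: a=3, p=39, q=4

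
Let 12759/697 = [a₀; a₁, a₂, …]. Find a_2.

3

12759 = 18·697 + 213   →  a_0 = 18
697 = 3·213 + 58   →  a_1 = 3
213 = 3·58 + 39   →  a_2 = 3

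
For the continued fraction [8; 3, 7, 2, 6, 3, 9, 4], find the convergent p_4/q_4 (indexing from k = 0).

Using pₖ = aₖpₖ₋₁ + pₖ₋₂, qₖ = aₖqₖ₋₁ + qₖ₋₂ (with p₋₁=1, p₋₂=0, q₋₁=0, q₋₂=1):
  k=0: a=8, p=8, q=1
  k=1: a=3, p=25, q=3
  k=2: a=7, p=183, q=22
  k=3: a=2, p=391, q=47
  k=4: a=6, p=2529, q=304

2529/304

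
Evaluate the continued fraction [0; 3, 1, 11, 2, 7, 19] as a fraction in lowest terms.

Fold from the inside: start with 19/1.
  7 + 1/19 = 134/19
  2 + 19/134 = 287/134
  11 + 134/287 = 3291/287
  1 + 287/3291 = 3578/3291
  3 + 3291/3578 = 14025/3578
  0 + 3578/14025 = 3578/14025

3578/14025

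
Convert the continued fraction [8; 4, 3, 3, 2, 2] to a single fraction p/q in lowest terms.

1984/241

Fold from the inside: start with 2/1.
  2 + 1/2 = 5/2
  3 + 2/5 = 17/5
  3 + 5/17 = 56/17
  4 + 17/56 = 241/56
  8 + 56/241 = 1984/241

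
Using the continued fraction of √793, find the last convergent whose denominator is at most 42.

704/25

√793 = [28; 6, 4, 6, 56, …] (period length 4).
Convergents:
  p_0/q_0 = 28/1
  p_1/q_1 = 169/6
  p_2/q_2 = 704/25
  p_3/q_3 = 4393/156
q_2 = 25 ≤ 42 < 156 = q_3, so the answer is 704/25.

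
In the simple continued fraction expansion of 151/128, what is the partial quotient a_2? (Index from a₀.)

151 = 1·128 + 23   →  a_0 = 1
128 = 5·23 + 13   →  a_1 = 5
23 = 1·13 + 10   →  a_2 = 1

1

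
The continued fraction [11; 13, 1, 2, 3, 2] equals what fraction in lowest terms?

Using pₖ = aₖpₖ₋₁ + pₖ₋₂ and qₖ = aₖqₖ₋₁ + qₖ₋₂:
  k=0: a=11, p=11, q=1
  k=1: a=13, p=144, q=13
  k=2: a=1, p=155, q=14
  k=3: a=2, p=454, q=41
  k=4: a=3, p=1517, q=137
  k=5: a=2, p=3488, q=315

3488/315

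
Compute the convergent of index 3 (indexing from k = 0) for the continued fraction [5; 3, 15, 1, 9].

261/49

Using pₖ = aₖpₖ₋₁ + pₖ₋₂, qₖ = aₖqₖ₋₁ + qₖ₋₂ (with p₋₁=1, p₋₂=0, q₋₁=0, q₋₂=1):
  k=0: a=5, p=5, q=1
  k=1: a=3, p=16, q=3
  k=2: a=15, p=245, q=46
  k=3: a=1, p=261, q=49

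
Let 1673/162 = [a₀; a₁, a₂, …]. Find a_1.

1673 = 10·162 + 53   →  a_0 = 10
162 = 3·53 + 3   →  a_1 = 3

3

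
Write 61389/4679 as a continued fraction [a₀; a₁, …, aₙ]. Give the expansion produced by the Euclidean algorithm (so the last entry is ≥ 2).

[13; 8, 3, 14, 13]

61389 = 13*4679 + 562
4679 = 8*562 + 183
562 = 3*183 + 13
183 = 14*13 + 1
13 = 13*1 + 0  (stop)
So 61389/4679 = [13; 8, 3, 14, 13].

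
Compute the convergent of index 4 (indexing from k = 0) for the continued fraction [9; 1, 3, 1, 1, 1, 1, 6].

Using pₖ = aₖpₖ₋₁ + pₖ₋₂, qₖ = aₖqₖ₋₁ + qₖ₋₂ (with p₋₁=1, p₋₂=0, q₋₁=0, q₋₂=1):
  k=0: a=9, p=9, q=1
  k=1: a=1, p=10, q=1
  k=2: a=3, p=39, q=4
  k=3: a=1, p=49, q=5
  k=4: a=1, p=88, q=9

88/9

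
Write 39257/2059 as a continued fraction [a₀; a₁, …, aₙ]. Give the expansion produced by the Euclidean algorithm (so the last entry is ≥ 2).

39257 = 19·2059 + 136
2059 = 15·136 + 19
136 = 7·19 + 3
19 = 6·3 + 1
3 = 3·1 + 0  (stop)
So 39257/2059 = [19; 15, 7, 6, 3].

[19; 15, 7, 6, 3]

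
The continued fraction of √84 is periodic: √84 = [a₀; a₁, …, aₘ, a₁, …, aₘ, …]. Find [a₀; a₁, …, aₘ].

[9; 6, 18]

a₀ = ⌊√84⌋ = 9.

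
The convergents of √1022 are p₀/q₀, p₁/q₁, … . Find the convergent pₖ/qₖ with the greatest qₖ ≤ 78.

√1022 = [31; 1, 30, 1, 62, …] (period length 4).
Convergents:
  p_0/q_0 = 31/1
  p_1/q_1 = 32/1
  p_2/q_2 = 991/31
  p_3/q_3 = 1023/32
  p_4/q_4 = 64417/2015
q_3 = 32 ≤ 78 < 2015 = q_4, so the answer is 1023/32.

1023/32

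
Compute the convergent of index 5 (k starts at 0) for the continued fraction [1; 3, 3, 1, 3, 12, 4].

Using pₖ = aₖpₖ₋₁ + pₖ₋₂, qₖ = aₖqₖ₋₁ + qₖ₋₂ (with p₋₁=1, p₋₂=0, q₋₁=0, q₋₂=1):
  k=0: a=1, p=1, q=1
  k=1: a=3, p=4, q=3
  k=2: a=3, p=13, q=10
  k=3: a=1, p=17, q=13
  k=4: a=3, p=64, q=49
  k=5: a=12, p=785, q=601

785/601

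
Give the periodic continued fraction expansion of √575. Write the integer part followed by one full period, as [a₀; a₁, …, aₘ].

a₀ = ⌊√575⌋ = 23.
With m₀=0, d₀=1 and mₖ₊₁ = dₖaₖ − mₖ, dₖ₊₁ = (n − mₖ₊₁²)/dₖ, aₖ₊₁ = ⌊(a₀+mₖ₊₁)/dₖ₊₁⌋:
  k=1: m=23, d=46, a=1
  k=2: m=23, d=1, a=46
d=1 and a=2a₀=46 at k=2, so the next step gives (m, d) = (23, 46) again — its k=1 value — and the period has length 2.

[23; 1, 46]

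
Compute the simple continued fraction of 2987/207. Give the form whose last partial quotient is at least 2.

[14; 2, 3, 14, 2]

2987 = 14·207 + 89
207 = 2·89 + 29
89 = 3·29 + 2
29 = 14·2 + 1
2 = 2·1 + 0  (stop)
So 2987/207 = [14; 2, 3, 14, 2].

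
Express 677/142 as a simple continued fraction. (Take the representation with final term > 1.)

677 = 4*142 + 109
142 = 1*109 + 33
109 = 3*33 + 10
33 = 3*10 + 3
10 = 3*3 + 1
3 = 3*1 + 0  (stop)
So 677/142 = [4; 1, 3, 3, 3, 3].

[4; 1, 3, 3, 3, 3]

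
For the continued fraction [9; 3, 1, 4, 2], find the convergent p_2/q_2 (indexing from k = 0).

37/4

Using pₖ = aₖpₖ₋₁ + pₖ₋₂, qₖ = aₖqₖ₋₁ + qₖ₋₂ (with p₋₁=1, p₋₂=0, q₋₁=0, q₋₂=1):
  k=0: a=9, p=9, q=1
  k=1: a=3, p=28, q=3
  k=2: a=1, p=37, q=4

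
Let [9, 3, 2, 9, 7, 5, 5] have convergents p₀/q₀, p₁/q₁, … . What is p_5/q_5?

Using pₖ = aₖpₖ₋₁ + pₖ₋₂, qₖ = aₖqₖ₋₁ + qₖ₋₂ (with p₋₁=1, p₋₂=0, q₋₁=0, q₋₂=1):
  k=0: a=9, p=9, q=1
  k=1: a=3, p=28, q=3
  k=2: a=2, p=65, q=7
  k=3: a=9, p=613, q=66
  k=4: a=7, p=4356, q=469
  k=5: a=5, p=22393, q=2411

22393/2411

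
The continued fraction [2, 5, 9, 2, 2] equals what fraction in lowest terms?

Fold from the inside: start with 2/1.
  2 + 1/2 = 5/2
  9 + 2/5 = 47/5
  5 + 5/47 = 240/47
  2 + 47/240 = 527/240

527/240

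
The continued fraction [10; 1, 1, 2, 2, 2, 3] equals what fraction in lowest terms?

1048/99

Fold from the inside: start with 3/1.
  2 + 1/3 = 7/3
  2 + 3/7 = 17/7
  2 + 7/17 = 41/17
  1 + 17/41 = 58/41
  1 + 41/58 = 99/58
  10 + 58/99 = 1048/99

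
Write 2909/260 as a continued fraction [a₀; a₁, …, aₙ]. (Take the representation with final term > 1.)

[11; 5, 3, 3, 1, 3]

2909 = 11*260 + 49
260 = 5*49 + 15
49 = 3*15 + 4
15 = 3*4 + 3
4 = 1*3 + 1
3 = 3*1 + 0  (stop)
So 2909/260 = [11; 5, 3, 3, 1, 3].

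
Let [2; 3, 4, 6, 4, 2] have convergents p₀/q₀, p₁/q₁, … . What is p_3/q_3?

187/81

Using pₖ = aₖpₖ₋₁ + pₖ₋₂, qₖ = aₖqₖ₋₁ + qₖ₋₂ (with p₋₁=1, p₋₂=0, q₋₁=0, q₋₂=1):
  k=0: a=2, p=2, q=1
  k=1: a=3, p=7, q=3
  k=2: a=4, p=30, q=13
  k=3: a=6, p=187, q=81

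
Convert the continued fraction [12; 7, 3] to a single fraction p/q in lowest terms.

Using pₖ = aₖpₖ₋₁ + pₖ₋₂ and qₖ = aₖqₖ₋₁ + qₖ₋₂:
  k=0: a=12, p=12, q=1
  k=1: a=7, p=85, q=7
  k=2: a=3, p=267, q=22

267/22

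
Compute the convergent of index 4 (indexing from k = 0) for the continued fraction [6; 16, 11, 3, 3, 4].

11021/1818

Using pₖ = aₖpₖ₋₁ + pₖ₋₂, qₖ = aₖqₖ₋₁ + qₖ₋₂ (with p₋₁=1, p₋₂=0, q₋₁=0, q₋₂=1):
  k=0: a=6, p=6, q=1
  k=1: a=16, p=97, q=16
  k=2: a=11, p=1073, q=177
  k=3: a=3, p=3316, q=547
  k=4: a=3, p=11021, q=1818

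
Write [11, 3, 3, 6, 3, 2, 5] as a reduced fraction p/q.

Using pₖ = aₖpₖ₋₁ + pₖ₋₂ and qₖ = aₖqₖ₋₁ + qₖ₋₂:
  k=0: a=11, p=11, q=1
  k=1: a=3, p=34, q=3
  k=2: a=3, p=113, q=10
  k=3: a=6, p=712, q=63
  k=4: a=3, p=2249, q=199
  k=5: a=2, p=5210, q=461
  k=6: a=5, p=28299, q=2504

28299/2504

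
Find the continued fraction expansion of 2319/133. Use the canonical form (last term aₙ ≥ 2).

[17; 2, 3, 2, 2, 3]

2319 = 17×133 + 58
133 = 2×58 + 17
58 = 3×17 + 7
17 = 2×7 + 3
7 = 2×3 + 1
3 = 3×1 + 0  (stop)
So 2319/133 = [17; 2, 3, 2, 2, 3].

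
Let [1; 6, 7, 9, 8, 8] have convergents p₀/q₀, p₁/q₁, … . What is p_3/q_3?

457/393

Using pₖ = aₖpₖ₋₁ + pₖ₋₂, qₖ = aₖqₖ₋₁ + qₖ₋₂ (with p₋₁=1, p₋₂=0, q₋₁=0, q₋₂=1):
  k=0: a=1, p=1, q=1
  k=1: a=6, p=7, q=6
  k=2: a=7, p=50, q=43
  k=3: a=9, p=457, q=393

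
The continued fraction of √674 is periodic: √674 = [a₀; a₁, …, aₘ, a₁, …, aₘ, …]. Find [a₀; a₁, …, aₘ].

[25; 1, 24, 1, 50]

a₀ = ⌊√674⌋ = 25.
With m₀=0, d₀=1 and mₖ₊₁ = dₖaₖ − mₖ, dₖ₊₁ = (n − mₖ₊₁²)/dₖ, aₖ₊₁ = ⌊(a₀+mₖ₊₁)/dₖ₊₁⌋:
  k=1: m=25, d=49, a=1
  k=2: m=24, d=2, a=24
  k=3: m=24, d=49, a=1
  k=4: m=25, d=1, a=50
d=1 and a=2a₀=50 at k=4, so the next step gives (m, d) = (25, 49) again — its k=1 value — and the period has length 4.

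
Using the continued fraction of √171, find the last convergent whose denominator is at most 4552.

57799/4420

√171 = [13; 13, 26, …] (period length 2).
Convergents:
  p_0/q_0 = 13/1
  p_1/q_1 = 170/13
  p_2/q_2 = 4433/339
  p_3/q_3 = 57799/4420
  p_4/q_4 = 1507207/115259
q_3 = 4420 ≤ 4552 < 115259 = q_4, so the answer is 57799/4420.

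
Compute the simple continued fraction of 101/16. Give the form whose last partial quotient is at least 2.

[6; 3, 5]

101 = 6×16 + 5
16 = 3×5 + 1
5 = 5×1 + 0  (stop)
So 101/16 = [6; 3, 5].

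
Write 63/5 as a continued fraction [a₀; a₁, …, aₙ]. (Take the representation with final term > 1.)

[12; 1, 1, 2]

63 = 12·5 + 3
5 = 1·3 + 2
3 = 1·2 + 1
2 = 2·1 + 0  (stop)
So 63/5 = [12; 1, 1, 2].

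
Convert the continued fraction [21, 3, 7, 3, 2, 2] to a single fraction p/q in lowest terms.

8293/389

Fold from the inside: start with 2/1.
  2 + 1/2 = 5/2
  3 + 2/5 = 17/5
  7 + 5/17 = 124/17
  3 + 17/124 = 389/124
  21 + 124/389 = 8293/389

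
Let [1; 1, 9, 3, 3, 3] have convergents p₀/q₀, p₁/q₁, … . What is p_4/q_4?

196/103

Using pₖ = aₖpₖ₋₁ + pₖ₋₂, qₖ = aₖqₖ₋₁ + qₖ₋₂ (with p₋₁=1, p₋₂=0, q₋₁=0, q₋₂=1):
  k=0: a=1, p=1, q=1
  k=1: a=1, p=2, q=1
  k=2: a=9, p=19, q=10
  k=3: a=3, p=59, q=31
  k=4: a=3, p=196, q=103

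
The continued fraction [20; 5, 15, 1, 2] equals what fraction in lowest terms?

4807/238

Fold from the inside: start with 2/1.
  1 + 1/2 = 3/2
  15 + 2/3 = 47/3
  5 + 3/47 = 238/47
  20 + 47/238 = 4807/238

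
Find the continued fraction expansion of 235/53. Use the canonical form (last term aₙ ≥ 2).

[4; 2, 3, 3, 2]

235 = 4·53 + 23
53 = 2·23 + 7
23 = 3·7 + 2
7 = 3·2 + 1
2 = 2·1 + 0  (stop)
So 235/53 = [4; 2, 3, 3, 2].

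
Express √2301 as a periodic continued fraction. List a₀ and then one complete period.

[47; 1, 30, 1, 94]

a₀ = ⌊√2301⌋ = 47.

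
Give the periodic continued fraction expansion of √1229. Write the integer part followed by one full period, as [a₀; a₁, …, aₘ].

a₀ = ⌊√1229⌋ = 35.

[35; 17, 1, 1, 17, 70]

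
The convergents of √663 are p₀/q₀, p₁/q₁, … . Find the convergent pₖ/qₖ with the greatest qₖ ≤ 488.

5330/207

√663 = [25; 1, 2, 1, 50, …] (period length 4).
Convergents:
  p_0/q_0 = 25/1
  p_1/q_1 = 26/1
  p_2/q_2 = 77/3
  p_3/q_3 = 103/4
  p_4/q_4 = 5227/203
  p_5/q_5 = 5330/207
  p_6/q_6 = 15887/617
q_5 = 207 ≤ 488 < 617 = q_6, so the answer is 5330/207.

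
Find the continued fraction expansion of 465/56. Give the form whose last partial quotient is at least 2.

465 = 8*56 + 17
56 = 3*17 + 5
17 = 3*5 + 2
5 = 2*2 + 1
2 = 2*1 + 0  (stop)
So 465/56 = [8; 3, 3, 2, 2].

[8; 3, 3, 2, 2]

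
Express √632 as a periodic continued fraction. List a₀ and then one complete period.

a₀ = ⌊√632⌋ = 25.

[25; 7, 6, 7, 50]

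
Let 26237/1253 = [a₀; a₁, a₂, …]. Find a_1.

1

26237 = 20·1253 + 1177   →  a_0 = 20
1253 = 1·1177 + 76   →  a_1 = 1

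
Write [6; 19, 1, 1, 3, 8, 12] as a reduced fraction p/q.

83245/13757

Fold from the inside: start with 12/1.
  8 + 1/12 = 97/12
  3 + 12/97 = 303/97
  1 + 97/303 = 400/303
  1 + 303/400 = 703/400
  19 + 400/703 = 13757/703
  6 + 703/13757 = 83245/13757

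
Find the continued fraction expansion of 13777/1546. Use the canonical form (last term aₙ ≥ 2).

[8; 1, 10, 3, 1, 1, 19]

13777 = 8*1546 + 1409
1546 = 1*1409 + 137
1409 = 10*137 + 39
137 = 3*39 + 20
39 = 1*20 + 19
20 = 1*19 + 1
19 = 19*1 + 0  (stop)
So 13777/1546 = [8; 1, 10, 3, 1, 1, 19].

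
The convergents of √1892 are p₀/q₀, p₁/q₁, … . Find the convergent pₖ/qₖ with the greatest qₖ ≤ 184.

7525/173

√1892 = [43; 2, 86, …] (period length 2).
Convergents:
  p_0/q_0 = 43/1
  p_1/q_1 = 87/2
  p_2/q_2 = 7525/173
  p_3/q_3 = 15137/348
q_2 = 173 ≤ 184 < 348 = q_3, so the answer is 7525/173.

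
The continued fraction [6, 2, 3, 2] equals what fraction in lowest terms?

Using pₖ = aₖpₖ₋₁ + pₖ₋₂ and qₖ = aₖqₖ₋₁ + qₖ₋₂:
  k=0: a=6, p=6, q=1
  k=1: a=2, p=13, q=2
  k=2: a=3, p=45, q=7
  k=3: a=2, p=103, q=16

103/16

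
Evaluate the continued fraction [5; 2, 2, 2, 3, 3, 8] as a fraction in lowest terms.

Using pₖ = aₖpₖ₋₁ + pₖ₋₂ and qₖ = aₖqₖ₋₁ + qₖ₋₂:
  k=0: a=5, p=5, q=1
  k=1: a=2, p=11, q=2
  k=2: a=2, p=27, q=5
  k=3: a=2, p=65, q=12
  k=4: a=3, p=222, q=41
  k=5: a=3, p=731, q=135
  k=6: a=8, p=6070, q=1121

6070/1121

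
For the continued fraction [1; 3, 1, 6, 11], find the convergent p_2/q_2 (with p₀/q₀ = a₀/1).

Using pₖ = aₖpₖ₋₁ + pₖ₋₂, qₖ = aₖqₖ₋₁ + qₖ₋₂ (with p₋₁=1, p₋₂=0, q₋₁=0, q₋₂=1):
  k=0: a=1, p=1, q=1
  k=1: a=3, p=4, q=3
  k=2: a=1, p=5, q=4

5/4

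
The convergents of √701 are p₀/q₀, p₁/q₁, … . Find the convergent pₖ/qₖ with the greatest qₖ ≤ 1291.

√701 = [26; 2, 10, 10, 2, 52, …] (period length 5).
Convergents:
  p_0/q_0 = 26/1
  p_1/q_1 = 53/2
  p_2/q_2 = 556/21
  p_3/q_3 = 5613/212
  p_4/q_4 = 11782/445
  p_5/q_5 = 618277/23352
q_4 = 445 ≤ 1291 < 23352 = q_5, so the answer is 11782/445.

11782/445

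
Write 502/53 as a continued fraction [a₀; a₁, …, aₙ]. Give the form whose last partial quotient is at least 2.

[9; 2, 8, 3]

502 = 9*53 + 25
53 = 2*25 + 3
25 = 8*3 + 1
3 = 3*1 + 0  (stop)
So 502/53 = [9; 2, 8, 3].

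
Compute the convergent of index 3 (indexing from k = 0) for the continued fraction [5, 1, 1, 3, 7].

39/7

Using pₖ = aₖpₖ₋₁ + pₖ₋₂, qₖ = aₖqₖ₋₁ + qₖ₋₂ (with p₋₁=1, p₋₂=0, q₋₁=0, q₋₂=1):
  k=0: a=5, p=5, q=1
  k=1: a=1, p=6, q=1
  k=2: a=1, p=11, q=2
  k=3: a=3, p=39, q=7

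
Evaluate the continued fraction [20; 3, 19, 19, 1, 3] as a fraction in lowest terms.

Using pₖ = aₖpₖ₋₁ + pₖ₋₂ and qₖ = aₖqₖ₋₁ + qₖ₋₂:
  k=0: a=20, p=20, q=1
  k=1: a=3, p=61, q=3
  k=2: a=19, p=1179, q=58
  k=3: a=19, p=22462, q=1105
  k=4: a=1, p=23641, q=1163
  k=5: a=3, p=93385, q=4594

93385/4594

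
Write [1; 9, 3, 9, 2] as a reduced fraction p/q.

609/550

Fold from the inside: start with 2/1.
  9 + 1/2 = 19/2
  3 + 2/19 = 59/19
  9 + 19/59 = 550/59
  1 + 59/550 = 609/550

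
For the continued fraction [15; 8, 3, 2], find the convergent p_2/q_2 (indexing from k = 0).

Using pₖ = aₖpₖ₋₁ + pₖ₋₂, qₖ = aₖqₖ₋₁ + qₖ₋₂ (with p₋₁=1, p₋₂=0, q₋₁=0, q₋₂=1):
  k=0: a=15, p=15, q=1
  k=1: a=8, p=121, q=8
  k=2: a=3, p=378, q=25

378/25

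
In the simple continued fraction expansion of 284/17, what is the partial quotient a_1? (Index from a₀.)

284 = 16·17 + 12   →  a_0 = 16
17 = 1·12 + 5   →  a_1 = 1

1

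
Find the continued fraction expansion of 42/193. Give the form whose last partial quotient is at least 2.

[0; 4, 1, 1, 2, 8]

42 = 0*193 + 42
193 = 4*42 + 25
42 = 1*25 + 17
25 = 1*17 + 8
17 = 2*8 + 1
8 = 8*1 + 0  (stop)
So 42/193 = [0; 4, 1, 1, 2, 8].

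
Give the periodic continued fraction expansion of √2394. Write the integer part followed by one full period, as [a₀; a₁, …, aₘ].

a₀ = ⌊√2394⌋ = 48.
With m₀=0, d₀=1 and mₖ₊₁ = dₖaₖ − mₖ, dₖ₊₁ = (n − mₖ₊₁²)/dₖ, aₖ₊₁ = ⌊(a₀+mₖ₊₁)/dₖ₊₁⌋:
  k=1: m=48, d=90, a=1
  k=2: m=42, d=7, a=12
  k=3: m=42, d=90, a=1
  k=4: m=48, d=1, a=96
d=1 and a=2a₀=96 at k=4, so the next step gives (m, d) = (48, 90) again — its k=1 value — and the period has length 4.

[48; 1, 12, 1, 96]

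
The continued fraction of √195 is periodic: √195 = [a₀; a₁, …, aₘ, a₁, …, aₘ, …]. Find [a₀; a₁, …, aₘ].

[13; 1, 26]

a₀ = ⌊√195⌋ = 13.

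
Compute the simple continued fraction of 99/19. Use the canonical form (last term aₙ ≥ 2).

[5; 4, 1, 3]

99 = 5*19 + 4
19 = 4*4 + 3
4 = 1*3 + 1
3 = 3*1 + 0  (stop)
So 99/19 = [5; 4, 1, 3].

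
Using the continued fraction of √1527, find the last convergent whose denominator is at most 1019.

√1527 = [39; 13, 78, …] (period length 2).
Convergents:
  p_0/q_0 = 39/1
  p_1/q_1 = 508/13
  p_2/q_2 = 39663/1015
  p_3/q_3 = 516127/13208
q_2 = 1015 ≤ 1019 < 13208 = q_3, so the answer is 39663/1015.

39663/1015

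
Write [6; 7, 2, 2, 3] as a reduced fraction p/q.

Using pₖ = aₖpₖ₋₁ + pₖ₋₂ and qₖ = aₖqₖ₋₁ + qₖ₋₂:
  k=0: a=6, p=6, q=1
  k=1: a=7, p=43, q=7
  k=2: a=2, p=92, q=15
  k=3: a=2, p=227, q=37
  k=4: a=3, p=773, q=126

773/126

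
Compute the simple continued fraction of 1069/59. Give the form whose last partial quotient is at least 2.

[18; 8, 2, 3]

1069 = 18·59 + 7
59 = 8·7 + 3
7 = 2·3 + 1
3 = 3·1 + 0  (stop)
So 1069/59 = [18; 8, 2, 3].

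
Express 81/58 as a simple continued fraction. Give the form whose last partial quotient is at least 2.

[1; 2, 1, 1, 11]

81 = 1*58 + 23
58 = 2*23 + 12
23 = 1*12 + 11
12 = 1*11 + 1
11 = 11*1 + 0  (stop)
So 81/58 = [1; 2, 1, 1, 11].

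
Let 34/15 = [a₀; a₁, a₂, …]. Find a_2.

1

34 = 2·15 + 4   →  a_0 = 2
15 = 3·4 + 3   →  a_1 = 3
4 = 1·3 + 1   →  a_2 = 1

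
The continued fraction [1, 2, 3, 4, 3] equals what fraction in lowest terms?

139/97

Fold from the inside: start with 3/1.
  4 + 1/3 = 13/3
  3 + 3/13 = 42/13
  2 + 13/42 = 97/42
  1 + 42/97 = 139/97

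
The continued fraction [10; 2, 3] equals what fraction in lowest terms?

73/7

Using pₖ = aₖpₖ₋₁ + pₖ₋₂ and qₖ = aₖqₖ₋₁ + qₖ₋₂:
  k=0: a=10, p=10, q=1
  k=1: a=2, p=21, q=2
  k=2: a=3, p=73, q=7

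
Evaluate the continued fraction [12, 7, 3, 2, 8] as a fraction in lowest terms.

Using pₖ = aₖpₖ₋₁ + pₖ₋₂ and qₖ = aₖqₖ₋₁ + qₖ₋₂:
  k=0: a=12, p=12, q=1
  k=1: a=7, p=85, q=7
  k=2: a=3, p=267, q=22
  k=3: a=2, p=619, q=51
  k=4: a=8, p=5219, q=430

5219/430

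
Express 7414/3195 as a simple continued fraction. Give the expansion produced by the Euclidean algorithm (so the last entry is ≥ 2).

[2; 3, 8, 3, 13, 3]

7414 = 2·3195 + 1024
3195 = 3·1024 + 123
1024 = 8·123 + 40
123 = 3·40 + 3
40 = 13·3 + 1
3 = 3·1 + 0  (stop)
So 7414/3195 = [2; 3, 8, 3, 13, 3].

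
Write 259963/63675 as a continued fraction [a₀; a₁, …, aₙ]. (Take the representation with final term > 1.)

[4; 12, 10, 7, 9, 8]

259963 = 4×63675 + 5263
63675 = 12×5263 + 519
5263 = 10×519 + 73
519 = 7×73 + 8
73 = 9×8 + 1
8 = 8×1 + 0  (stop)
So 259963/63675 = [4; 12, 10, 7, 9, 8].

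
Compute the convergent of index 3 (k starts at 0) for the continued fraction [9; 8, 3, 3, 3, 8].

Using pₖ = aₖpₖ₋₁ + pₖ₋₂, qₖ = aₖqₖ₋₁ + qₖ₋₂ (with p₋₁=1, p₋₂=0, q₋₁=0, q₋₂=1):
  k=0: a=9, p=9, q=1
  k=1: a=8, p=73, q=8
  k=2: a=3, p=228, q=25
  k=3: a=3, p=757, q=83

757/83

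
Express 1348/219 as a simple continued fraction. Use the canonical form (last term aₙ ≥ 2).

[6; 6, 2, 3, 1, 3]

1348 = 6×219 + 34
219 = 6×34 + 15
34 = 2×15 + 4
15 = 3×4 + 3
4 = 1×3 + 1
3 = 3×1 + 0  (stop)
So 1348/219 = [6; 6, 2, 3, 1, 3].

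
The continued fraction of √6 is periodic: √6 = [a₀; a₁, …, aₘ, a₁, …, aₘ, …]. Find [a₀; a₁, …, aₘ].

a₀ = ⌊√6⌋ = 2.
With m₀=0, d₀=1 and mₖ₊₁ = dₖaₖ − mₖ, dₖ₊₁ = (n − mₖ₊₁²)/dₖ, aₖ₊₁ = ⌊(a₀+mₖ₊₁)/dₖ₊₁⌋:
  k=1: m=2, d=2, a=2
  k=2: m=2, d=1, a=4
d=1 and a=2a₀=4 at k=2, so the next step gives (m, d) = (2, 2) again — its k=1 value — and the period has length 2.

[2; 2, 4]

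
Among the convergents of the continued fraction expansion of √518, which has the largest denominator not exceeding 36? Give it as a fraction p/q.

√518 = [22; 1, 3, 6, 3, 1, 44, …] (period length 6).
Convergents:
  p_0/q_0 = 22/1
  p_1/q_1 = 23/1
  p_2/q_2 = 91/4
  p_3/q_3 = 569/25
  p_4/q_4 = 1798/79
q_3 = 25 ≤ 36 < 79 = q_4, so the answer is 569/25.

569/25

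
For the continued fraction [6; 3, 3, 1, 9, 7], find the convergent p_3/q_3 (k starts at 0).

Using pₖ = aₖpₖ₋₁ + pₖ₋₂, qₖ = aₖqₖ₋₁ + qₖ₋₂ (with p₋₁=1, p₋₂=0, q₋₁=0, q₋₂=1):
  k=0: a=6, p=6, q=1
  k=1: a=3, p=19, q=3
  k=2: a=3, p=63, q=10
  k=3: a=1, p=82, q=13

82/13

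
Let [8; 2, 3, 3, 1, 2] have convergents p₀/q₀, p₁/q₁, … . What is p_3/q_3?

194/23

Using pₖ = aₖpₖ₋₁ + pₖ₋₂, qₖ = aₖqₖ₋₁ + qₖ₋₂ (with p₋₁=1, p₋₂=0, q₋₁=0, q₋₂=1):
  k=0: a=8, p=8, q=1
  k=1: a=2, p=17, q=2
  k=2: a=3, p=59, q=7
  k=3: a=3, p=194, q=23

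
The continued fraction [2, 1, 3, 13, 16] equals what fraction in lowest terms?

2347/852

Fold from the inside: start with 16/1.
  13 + 1/16 = 209/16
  3 + 16/209 = 643/209
  1 + 209/643 = 852/643
  2 + 643/852 = 2347/852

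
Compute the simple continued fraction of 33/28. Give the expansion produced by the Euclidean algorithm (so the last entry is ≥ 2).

33 = 1×28 + 5
28 = 5×5 + 3
5 = 1×3 + 2
3 = 1×2 + 1
2 = 2×1 + 0  (stop)
So 33/28 = [1; 5, 1, 1, 2].

[1; 5, 1, 1, 2]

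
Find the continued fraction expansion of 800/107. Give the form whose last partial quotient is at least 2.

[7; 2, 10, 5]

800 = 7*107 + 51
107 = 2*51 + 5
51 = 10*5 + 1
5 = 5*1 + 0  (stop)
So 800/107 = [7; 2, 10, 5].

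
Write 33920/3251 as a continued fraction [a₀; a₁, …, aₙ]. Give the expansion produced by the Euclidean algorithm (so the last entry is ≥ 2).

[10; 2, 3, 3, 1, 2, 6, 6]

33920 = 10*3251 + 1410
3251 = 2*1410 + 431
1410 = 3*431 + 117
431 = 3*117 + 80
117 = 1*80 + 37
80 = 2*37 + 6
37 = 6*6 + 1
6 = 6*1 + 0  (stop)
So 33920/3251 = [10; 2, 3, 3, 1, 2, 6, 6].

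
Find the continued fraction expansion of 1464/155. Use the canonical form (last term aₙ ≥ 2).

1464 = 9×155 + 69
155 = 2×69 + 17
69 = 4×17 + 1
17 = 17×1 + 0  (stop)
So 1464/155 = [9; 2, 4, 17].

[9; 2, 4, 17]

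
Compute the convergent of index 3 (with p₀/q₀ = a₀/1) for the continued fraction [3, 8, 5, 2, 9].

281/90

Using pₖ = aₖpₖ₋₁ + pₖ₋₂, qₖ = aₖqₖ₋₁ + qₖ₋₂ (with p₋₁=1, p₋₂=0, q₋₁=0, q₋₂=1):
  k=0: a=3, p=3, q=1
  k=1: a=8, p=25, q=8
  k=2: a=5, p=128, q=41
  k=3: a=2, p=281, q=90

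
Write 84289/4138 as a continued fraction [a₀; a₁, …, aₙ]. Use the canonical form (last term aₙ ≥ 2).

[20; 2, 1, 2, 2, 2, 7, 12]

84289 = 20×4138 + 1529
4138 = 2×1529 + 1080
1529 = 1×1080 + 449
1080 = 2×449 + 182
449 = 2×182 + 85
182 = 2×85 + 12
85 = 7×12 + 1
12 = 12×1 + 0  (stop)
So 84289/4138 = [20; 2, 1, 2, 2, 2, 7, 12].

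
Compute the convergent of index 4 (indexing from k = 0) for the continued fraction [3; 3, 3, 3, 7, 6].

796/241

Using pₖ = aₖpₖ₋₁ + pₖ₋₂, qₖ = aₖqₖ₋₁ + qₖ₋₂ (with p₋₁=1, p₋₂=0, q₋₁=0, q₋₂=1):
  k=0: a=3, p=3, q=1
  k=1: a=3, p=10, q=3
  k=2: a=3, p=33, q=10
  k=3: a=3, p=109, q=33
  k=4: a=7, p=796, q=241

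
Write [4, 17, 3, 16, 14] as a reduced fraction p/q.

Using pₖ = aₖpₖ₋₁ + pₖ₋₂ and qₖ = aₖqₖ₋₁ + qₖ₋₂:
  k=0: a=4, p=4, q=1
  k=1: a=17, p=69, q=17
  k=2: a=3, p=211, q=52
  k=3: a=16, p=3445, q=849
  k=4: a=14, p=48441, q=11938

48441/11938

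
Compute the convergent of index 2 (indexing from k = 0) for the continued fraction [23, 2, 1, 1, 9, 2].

70/3

Using pₖ = aₖpₖ₋₁ + pₖ₋₂, qₖ = aₖqₖ₋₁ + qₖ₋₂ (with p₋₁=1, p₋₂=0, q₋₁=0, q₋₂=1):
  k=0: a=23, p=23, q=1
  k=1: a=2, p=47, q=2
  k=2: a=1, p=70, q=3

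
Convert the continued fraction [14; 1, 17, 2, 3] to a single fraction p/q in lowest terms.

1928/129

Using pₖ = aₖpₖ₋₁ + pₖ₋₂ and qₖ = aₖqₖ₋₁ + qₖ₋₂:
  k=0: a=14, p=14, q=1
  k=1: a=1, p=15, q=1
  k=2: a=17, p=269, q=18
  k=3: a=2, p=553, q=37
  k=4: a=3, p=1928, q=129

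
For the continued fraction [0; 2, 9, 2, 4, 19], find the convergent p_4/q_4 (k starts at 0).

85/179

Using pₖ = aₖpₖ₋₁ + pₖ₋₂, qₖ = aₖqₖ₋₁ + qₖ₋₂ (with p₋₁=1, p₋₂=0, q₋₁=0, q₋₂=1):
  k=0: a=0, p=0, q=1
  k=1: a=2, p=1, q=2
  k=2: a=9, p=9, q=19
  k=3: a=2, p=19, q=40
  k=4: a=4, p=85, q=179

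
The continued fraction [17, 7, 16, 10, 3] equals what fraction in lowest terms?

Fold from the inside: start with 3/1.
  10 + 1/3 = 31/3
  16 + 3/31 = 499/31
  7 + 31/499 = 3524/499
  17 + 499/3524 = 60407/3524

60407/3524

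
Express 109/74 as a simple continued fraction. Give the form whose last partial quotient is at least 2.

109 = 1×74 + 35
74 = 2×35 + 4
35 = 8×4 + 3
4 = 1×3 + 1
3 = 3×1 + 0  (stop)
So 109/74 = [1; 2, 8, 1, 3].

[1; 2, 8, 1, 3]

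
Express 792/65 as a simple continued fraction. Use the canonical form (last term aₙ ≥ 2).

[12; 5, 2, 2, 2]

792 = 12·65 + 12
65 = 5·12 + 5
12 = 2·5 + 2
5 = 2·2 + 1
2 = 2·1 + 0  (stop)
So 792/65 = [12; 5, 2, 2, 2].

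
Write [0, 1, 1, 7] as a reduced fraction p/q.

8/15

Using pₖ = aₖpₖ₋₁ + pₖ₋₂ and qₖ = aₖqₖ₋₁ + qₖ₋₂:
  k=0: a=0, p=0, q=1
  k=1: a=1, p=1, q=1
  k=2: a=1, p=1, q=2
  k=3: a=7, p=8, q=15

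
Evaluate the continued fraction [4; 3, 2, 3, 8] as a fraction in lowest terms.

854/199

Using pₖ = aₖpₖ₋₁ + pₖ₋₂ and qₖ = aₖqₖ₋₁ + qₖ₋₂:
  k=0: a=4, p=4, q=1
  k=1: a=3, p=13, q=3
  k=2: a=2, p=30, q=7
  k=3: a=3, p=103, q=24
  k=4: a=8, p=854, q=199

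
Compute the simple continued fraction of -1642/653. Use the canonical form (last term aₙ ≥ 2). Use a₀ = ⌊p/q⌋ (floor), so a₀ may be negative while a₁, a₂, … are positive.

-1642 = -3×653 + 317
653 = 2×317 + 19
317 = 16×19 + 13
19 = 1×13 + 6
13 = 2×6 + 1
6 = 6×1 + 0  (stop)
So -1642/653 = [-3; 2, 16, 1, 2, 6].

[-3; 2, 16, 1, 2, 6]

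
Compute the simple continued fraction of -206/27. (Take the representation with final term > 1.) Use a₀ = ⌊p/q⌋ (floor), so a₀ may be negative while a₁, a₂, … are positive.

-206 = -8×27 + 10
27 = 2×10 + 7
10 = 1×7 + 3
7 = 2×3 + 1
3 = 3×1 + 0  (stop)
So -206/27 = [-8; 2, 1, 2, 3].

[-8; 2, 1, 2, 3]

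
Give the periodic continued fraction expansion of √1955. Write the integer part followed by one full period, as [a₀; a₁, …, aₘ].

a₀ = ⌊√1955⌋ = 44.
With m₀=0, d₀=1 and mₖ₊₁ = dₖaₖ − mₖ, dₖ₊₁ = (n − mₖ₊₁²)/dₖ, aₖ₊₁ = ⌊(a₀+mₖ₊₁)/dₖ₊₁⌋:
  k=1: m=44, d=19, a=4
  k=2: m=32, d=49, a=1
  k=3: m=17, d=34, a=1
  k=4: m=17, d=49, a=1
  k=5: m=32, d=19, a=4
  k=6: m=44, d=1, a=88
d=1 and a=2a₀=88 at k=6, so the next step gives (m, d) = (44, 19) again — its k=1 value — and the period has length 6.

[44; 4, 1, 1, 1, 4, 88]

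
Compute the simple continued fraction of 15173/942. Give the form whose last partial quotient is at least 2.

[16; 9, 3, 16, 2]

15173 = 16*942 + 101
942 = 9*101 + 33
101 = 3*33 + 2
33 = 16*2 + 1
2 = 2*1 + 0  (stop)
So 15173/942 = [16; 9, 3, 16, 2].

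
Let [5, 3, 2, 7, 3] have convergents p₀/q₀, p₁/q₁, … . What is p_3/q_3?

Using pₖ = aₖpₖ₋₁ + pₖ₋₂, qₖ = aₖqₖ₋₁ + qₖ₋₂ (with p₋₁=1, p₋₂=0, q₋₁=0, q₋₂=1):
  k=0: a=5, p=5, q=1
  k=1: a=3, p=16, q=3
  k=2: a=2, p=37, q=7
  k=3: a=7, p=275, q=52

275/52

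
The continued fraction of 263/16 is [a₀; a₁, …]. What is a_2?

3

263 = 16·16 + 7   →  a_0 = 16
16 = 2·7 + 2   →  a_1 = 2
7 = 3·2 + 1   →  a_2 = 3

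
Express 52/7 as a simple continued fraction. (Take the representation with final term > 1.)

[7; 2, 3]

52 = 7·7 + 3
7 = 2·3 + 1
3 = 3·1 + 0  (stop)
So 52/7 = [7; 2, 3].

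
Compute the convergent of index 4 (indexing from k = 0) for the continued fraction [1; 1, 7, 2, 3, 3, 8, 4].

Using pₖ = aₖpₖ₋₁ + pₖ₋₂, qₖ = aₖqₖ₋₁ + qₖ₋₂ (with p₋₁=1, p₋₂=0, q₋₁=0, q₋₂=1):
  k=0: a=1, p=1, q=1
  k=1: a=1, p=2, q=1
  k=2: a=7, p=15, q=8
  k=3: a=2, p=32, q=17
  k=4: a=3, p=111, q=59

111/59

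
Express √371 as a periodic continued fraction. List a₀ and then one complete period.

[19; 3, 1, 4, 1, 3, 38]

a₀ = ⌊√371⌋ = 19.
With m₀=0, d₀=1 and mₖ₊₁ = dₖaₖ − mₖ, dₖ₊₁ = (n − mₖ₊₁²)/dₖ, aₖ₊₁ = ⌊(a₀+mₖ₊₁)/dₖ₊₁⌋:
  k=1: m=19, d=10, a=3
  k=2: m=11, d=25, a=1
  k=3: m=14, d=7, a=4
  k=4: m=14, d=25, a=1
  k=5: m=11, d=10, a=3
  k=6: m=19, d=1, a=38
d=1 and a=2a₀=38 at k=6, so the next step gives (m, d) = (19, 10) again — its k=1 value — and the period has length 6.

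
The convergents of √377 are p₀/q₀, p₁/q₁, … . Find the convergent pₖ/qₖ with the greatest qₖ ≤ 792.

8951/461

√377 = [19; 2, 2, 2, 38, …] (period length 4).
Convergents:
  p_0/q_0 = 19/1
  p_1/q_1 = 39/2
  p_2/q_2 = 97/5
  p_3/q_3 = 233/12
  p_4/q_4 = 8951/461
  p_5/q_5 = 18135/934
q_4 = 461 ≤ 792 < 934 = q_5, so the answer is 8951/461.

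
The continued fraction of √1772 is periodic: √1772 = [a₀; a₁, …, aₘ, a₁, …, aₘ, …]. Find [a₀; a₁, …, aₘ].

a₀ = ⌊√1772⌋ = 42.
With m₀=0, d₀=1 and mₖ₊₁ = dₖaₖ − mₖ, dₖ₊₁ = (n − mₖ₊₁²)/dₖ, aₖ₊₁ = ⌊(a₀+mₖ₊₁)/dₖ₊₁⌋:
  k=1: m=42, d=8, a=10
  k=2: m=38, d=41, a=1
  k=3: m=3, d=43, a=1
  k=4: m=40, d=4, a=20
  k=5: m=40, d=43, a=1
  k=6: m=3, d=41, a=1
  k=7: m=38, d=8, a=10
  k=8: m=42, d=1, a=84
d=1 and a=2a₀=84 at k=8, so the next step gives (m, d) = (42, 8) again — its k=1 value — and the period has length 8.

[42; 10, 1, 1, 20, 1, 1, 10, 84]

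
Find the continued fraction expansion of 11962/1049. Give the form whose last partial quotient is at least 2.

11962 = 11·1049 + 423
1049 = 2·423 + 203
423 = 2·203 + 17
203 = 11·17 + 16
17 = 1·16 + 1
16 = 16·1 + 0  (stop)
So 11962/1049 = [11; 2, 2, 11, 1, 16].

[11; 2, 2, 11, 1, 16]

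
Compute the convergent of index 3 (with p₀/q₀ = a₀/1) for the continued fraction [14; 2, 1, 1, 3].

Using pₖ = aₖpₖ₋₁ + pₖ₋₂, qₖ = aₖqₖ₋₁ + qₖ₋₂ (with p₋₁=1, p₋₂=0, q₋₁=0, q₋₂=1):
  k=0: a=14, p=14, q=1
  k=1: a=2, p=29, q=2
  k=2: a=1, p=43, q=3
  k=3: a=1, p=72, q=5

72/5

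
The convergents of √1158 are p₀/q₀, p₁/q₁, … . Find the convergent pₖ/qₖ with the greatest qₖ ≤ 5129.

√1158 = [34; 34, 68, …] (period length 2).
Convergents:
  p_0/q_0 = 34/1
  p_1/q_1 = 1157/34
  p_2/q_2 = 78710/2313
  p_3/q_3 = 2677297/78676
q_2 = 2313 ≤ 5129 < 78676 = q_3, so the answer is 78710/2313.

78710/2313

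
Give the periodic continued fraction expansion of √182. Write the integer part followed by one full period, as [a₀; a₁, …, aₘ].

[13; 2, 26]

a₀ = ⌊√182⌋ = 13.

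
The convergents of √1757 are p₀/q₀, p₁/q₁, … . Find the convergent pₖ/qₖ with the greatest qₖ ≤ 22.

√1757 = [41; 1, 10, 1, 82, …] (period length 4).
Convergents:
  p_0/q_0 = 41/1
  p_1/q_1 = 42/1
  p_2/q_2 = 461/11
  p_3/q_3 = 503/12
  p_4/q_4 = 41707/995
q_3 = 12 ≤ 22 < 995 = q_4, so the answer is 503/12.

503/12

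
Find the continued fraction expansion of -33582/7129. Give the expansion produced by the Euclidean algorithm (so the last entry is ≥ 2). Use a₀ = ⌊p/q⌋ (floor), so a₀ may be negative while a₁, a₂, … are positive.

[-5; 3, 2, 5, 7, 3, 8]

-33582 = -5×7129 + 2063
7129 = 3×2063 + 940
2063 = 2×940 + 183
940 = 5×183 + 25
183 = 7×25 + 8
25 = 3×8 + 1
8 = 8×1 + 0  (stop)
So -33582/7129 = [-5; 3, 2, 5, 7, 3, 8].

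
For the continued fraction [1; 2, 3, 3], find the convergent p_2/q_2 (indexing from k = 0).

10/7

Using pₖ = aₖpₖ₋₁ + pₖ₋₂, qₖ = aₖqₖ₋₁ + qₖ₋₂ (with p₋₁=1, p₋₂=0, q₋₁=0, q₋₂=1):
  k=0: a=1, p=1, q=1
  k=1: a=2, p=3, q=2
  k=2: a=3, p=10, q=7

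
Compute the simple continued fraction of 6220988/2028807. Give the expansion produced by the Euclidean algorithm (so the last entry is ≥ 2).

[3; 15, 13, 16, 13, 1, 14, 3]

6220988 = 3*2028807 + 134567
2028807 = 15*134567 + 10302
134567 = 13*10302 + 641
10302 = 16*641 + 46
641 = 13*46 + 43
46 = 1*43 + 3
43 = 14*3 + 1
3 = 3*1 + 0  (stop)
So 6220988/2028807 = [3; 15, 13, 16, 13, 1, 14, 3].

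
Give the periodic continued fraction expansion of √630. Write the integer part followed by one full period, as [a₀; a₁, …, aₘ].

a₀ = ⌊√630⌋ = 25.
With m₀=0, d₀=1 and mₖ₊₁ = dₖaₖ − mₖ, dₖ₊₁ = (n − mₖ₊₁²)/dₖ, aₖ₊₁ = ⌊(a₀+mₖ₊₁)/dₖ₊₁⌋:
  k=1: m=25, d=5, a=10
  k=2: m=25, d=1, a=50
d=1 and a=2a₀=50 at k=2, so the next step gives (m, d) = (25, 5) again — its k=1 value — and the period has length 2.

[25; 10, 50]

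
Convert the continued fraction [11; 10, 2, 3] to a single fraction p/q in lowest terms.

Using pₖ = aₖpₖ₋₁ + pₖ₋₂ and qₖ = aₖqₖ₋₁ + qₖ₋₂:
  k=0: a=11, p=11, q=1
  k=1: a=10, p=111, q=10
  k=2: a=2, p=233, q=21
  k=3: a=3, p=810, q=73

810/73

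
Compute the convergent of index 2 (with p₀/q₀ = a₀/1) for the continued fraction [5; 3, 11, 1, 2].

181/34

Using pₖ = aₖpₖ₋₁ + pₖ₋₂, qₖ = aₖqₖ₋₁ + qₖ₋₂ (with p₋₁=1, p₋₂=0, q₋₁=0, q₋₂=1):
  k=0: a=5, p=5, q=1
  k=1: a=3, p=16, q=3
  k=2: a=11, p=181, q=34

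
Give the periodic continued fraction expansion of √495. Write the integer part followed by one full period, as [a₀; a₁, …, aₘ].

[22; 4, 44]

a₀ = ⌊√495⌋ = 22.
With m₀=0, d₀=1 and mₖ₊₁ = dₖaₖ − mₖ, dₖ₊₁ = (n − mₖ₊₁²)/dₖ, aₖ₊₁ = ⌊(a₀+mₖ₊₁)/dₖ₊₁⌋:
  k=1: m=22, d=11, a=4
  k=2: m=22, d=1, a=44
d=1 and a=2a₀=44 at k=2, so the next step gives (m, d) = (22, 11) again — its k=1 value — and the period has length 2.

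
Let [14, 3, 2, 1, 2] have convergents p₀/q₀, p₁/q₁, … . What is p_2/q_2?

Using pₖ = aₖpₖ₋₁ + pₖ₋₂, qₖ = aₖqₖ₋₁ + qₖ₋₂ (with p₋₁=1, p₋₂=0, q₋₁=0, q₋₂=1):
  k=0: a=14, p=14, q=1
  k=1: a=3, p=43, q=3
  k=2: a=2, p=100, q=7

100/7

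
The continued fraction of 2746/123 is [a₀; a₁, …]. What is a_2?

2746 = 22·123 + 40   →  a_0 = 22
123 = 3·40 + 3   →  a_1 = 3
40 = 13·3 + 1   →  a_2 = 13

13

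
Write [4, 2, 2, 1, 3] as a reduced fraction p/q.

Using pₖ = aₖpₖ₋₁ + pₖ₋₂ and qₖ = aₖqₖ₋₁ + qₖ₋₂:
  k=0: a=4, p=4, q=1
  k=1: a=2, p=9, q=2
  k=2: a=2, p=22, q=5
  k=3: a=1, p=31, q=7
  k=4: a=3, p=115, q=26

115/26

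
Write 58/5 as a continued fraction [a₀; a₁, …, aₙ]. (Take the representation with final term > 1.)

58 = 11×5 + 3
5 = 1×3 + 2
3 = 1×2 + 1
2 = 2×1 + 0  (stop)
So 58/5 = [11; 1, 1, 2].

[11; 1, 1, 2]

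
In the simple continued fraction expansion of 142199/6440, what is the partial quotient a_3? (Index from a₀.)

142199 = 22·6440 + 519   →  a_0 = 22
6440 = 12·519 + 212   →  a_1 = 12
519 = 2·212 + 95   →  a_2 = 2
212 = 2·95 + 22   →  a_3 = 2

2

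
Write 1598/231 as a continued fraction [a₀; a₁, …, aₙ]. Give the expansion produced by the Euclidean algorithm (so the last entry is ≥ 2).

1598 = 6×231 + 212
231 = 1×212 + 19
212 = 11×19 + 3
19 = 6×3 + 1
3 = 3×1 + 0  (stop)
So 1598/231 = [6; 1, 11, 6, 3].

[6; 1, 11, 6, 3]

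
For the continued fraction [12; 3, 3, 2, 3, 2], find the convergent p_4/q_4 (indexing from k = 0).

Using pₖ = aₖpₖ₋₁ + pₖ₋₂, qₖ = aₖqₖ₋₁ + qₖ₋₂ (with p₋₁=1, p₋₂=0, q₋₁=0, q₋₂=1):
  k=0: a=12, p=12, q=1
  k=1: a=3, p=37, q=3
  k=2: a=3, p=123, q=10
  k=3: a=2, p=283, q=23
  k=4: a=3, p=972, q=79

972/79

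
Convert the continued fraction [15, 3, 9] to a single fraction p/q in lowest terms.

429/28

Fold from the inside: start with 9/1.
  3 + 1/9 = 28/9
  15 + 9/28 = 429/28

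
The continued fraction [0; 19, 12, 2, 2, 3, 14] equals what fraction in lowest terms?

Fold from the inside: start with 14/1.
  3 + 1/14 = 43/14
  2 + 14/43 = 100/43
  2 + 43/100 = 243/100
  12 + 100/243 = 3016/243
  19 + 243/3016 = 57547/3016
  0 + 3016/57547 = 3016/57547

3016/57547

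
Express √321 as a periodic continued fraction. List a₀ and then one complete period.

a₀ = ⌊√321⌋ = 17.
With m₀=0, d₀=1 and mₖ₊₁ = dₖaₖ − mₖ, dₖ₊₁ = (n − mₖ₊₁²)/dₖ, aₖ₊₁ = ⌊(a₀+mₖ₊₁)/dₖ₊₁⌋:
  k=1: m=17, d=32, a=1
  k=2: m=15, d=3, a=10
  k=3: m=15, d=32, a=1
  k=4: m=17, d=1, a=34
d=1 and a=2a₀=34 at k=4, so the next step gives (m, d) = (17, 32) again — its k=1 value — and the period has length 4.

[17; 1, 10, 1, 34]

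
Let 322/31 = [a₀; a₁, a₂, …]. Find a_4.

2

322 = 10·31 + 12   →  a_0 = 10
31 = 2·12 + 7   →  a_1 = 2
12 = 1·7 + 5   →  a_2 = 1
7 = 1·5 + 2   →  a_3 = 1
5 = 2·2 + 1   →  a_4 = 2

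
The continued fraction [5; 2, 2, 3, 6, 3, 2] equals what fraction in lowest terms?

4237/783

Using pₖ = aₖpₖ₋₁ + pₖ₋₂ and qₖ = aₖqₖ₋₁ + qₖ₋₂:
  k=0: a=5, p=5, q=1
  k=1: a=2, p=11, q=2
  k=2: a=2, p=27, q=5
  k=3: a=3, p=92, q=17
  k=4: a=6, p=579, q=107
  k=5: a=3, p=1829, q=338
  k=6: a=2, p=4237, q=783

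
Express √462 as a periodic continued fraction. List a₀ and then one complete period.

a₀ = ⌊√462⌋ = 21.
With m₀=0, d₀=1 and mₖ₊₁ = dₖaₖ − mₖ, dₖ₊₁ = (n − mₖ₊₁²)/dₖ, aₖ₊₁ = ⌊(a₀+mₖ₊₁)/dₖ₊₁⌋:
  k=1: m=21, d=21, a=2
  k=2: m=21, d=1, a=42
d=1 and a=2a₀=42 at k=2, so the next step gives (m, d) = (21, 21) again — its k=1 value — and the period has length 2.

[21; 2, 42]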